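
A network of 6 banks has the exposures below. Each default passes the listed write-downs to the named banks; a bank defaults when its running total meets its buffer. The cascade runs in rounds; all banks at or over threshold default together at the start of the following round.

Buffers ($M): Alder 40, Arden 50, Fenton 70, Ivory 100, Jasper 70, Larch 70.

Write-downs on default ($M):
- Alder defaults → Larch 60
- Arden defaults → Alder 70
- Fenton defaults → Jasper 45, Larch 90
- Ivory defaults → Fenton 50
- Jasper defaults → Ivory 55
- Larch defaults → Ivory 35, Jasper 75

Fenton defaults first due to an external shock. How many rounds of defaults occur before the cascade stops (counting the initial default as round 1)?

Round 1 — Fenton defaults (initial).
  Jasper: +45 → 45 < 70
  Larch: +90 → 90 ≥ 70
Round 2 — Larch defaults.
  Ivory: +35 → 35 < 100
  Jasper: +75 → 120 ≥ 70
Round 3 — Jasper defaults.
  Ivory: +55 → 90 < 100
No further defaults.

3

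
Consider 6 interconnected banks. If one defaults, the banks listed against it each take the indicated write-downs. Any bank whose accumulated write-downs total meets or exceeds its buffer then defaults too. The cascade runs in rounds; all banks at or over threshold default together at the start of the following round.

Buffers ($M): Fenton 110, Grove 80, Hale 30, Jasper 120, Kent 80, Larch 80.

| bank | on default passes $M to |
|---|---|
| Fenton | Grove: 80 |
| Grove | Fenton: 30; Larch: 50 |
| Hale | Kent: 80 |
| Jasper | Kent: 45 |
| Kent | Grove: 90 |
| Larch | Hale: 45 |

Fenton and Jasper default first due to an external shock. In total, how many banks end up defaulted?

Round 1 — Fenton, Jasper default (initial).
  Grove: +80 → 80 ≥ 80
  Kent: +45 → 45 < 80
Round 2 — Grove defaults.
  Larch: +50 → 50 < 80
No further defaults.

3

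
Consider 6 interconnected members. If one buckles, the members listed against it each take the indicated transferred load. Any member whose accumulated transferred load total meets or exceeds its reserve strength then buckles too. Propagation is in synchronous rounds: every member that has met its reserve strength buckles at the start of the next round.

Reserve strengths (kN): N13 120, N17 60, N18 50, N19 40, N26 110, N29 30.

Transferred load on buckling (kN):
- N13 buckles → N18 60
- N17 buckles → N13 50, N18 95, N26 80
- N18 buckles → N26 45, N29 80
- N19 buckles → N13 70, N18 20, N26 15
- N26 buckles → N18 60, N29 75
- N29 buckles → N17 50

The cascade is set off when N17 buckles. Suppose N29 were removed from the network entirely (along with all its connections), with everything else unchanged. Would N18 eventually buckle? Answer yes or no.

With N29 removed:
Round 1 — N17 buckles (initial).
  N13: +50 → 50 < 120
  N18: +95 → 95 ≥ 50
  N26: +80 → 80 < 110
Round 2 — N18 buckles.
  N26: +45 → 125 ≥ 110
Round 3 — N26 buckles.
No further bucklings.

yes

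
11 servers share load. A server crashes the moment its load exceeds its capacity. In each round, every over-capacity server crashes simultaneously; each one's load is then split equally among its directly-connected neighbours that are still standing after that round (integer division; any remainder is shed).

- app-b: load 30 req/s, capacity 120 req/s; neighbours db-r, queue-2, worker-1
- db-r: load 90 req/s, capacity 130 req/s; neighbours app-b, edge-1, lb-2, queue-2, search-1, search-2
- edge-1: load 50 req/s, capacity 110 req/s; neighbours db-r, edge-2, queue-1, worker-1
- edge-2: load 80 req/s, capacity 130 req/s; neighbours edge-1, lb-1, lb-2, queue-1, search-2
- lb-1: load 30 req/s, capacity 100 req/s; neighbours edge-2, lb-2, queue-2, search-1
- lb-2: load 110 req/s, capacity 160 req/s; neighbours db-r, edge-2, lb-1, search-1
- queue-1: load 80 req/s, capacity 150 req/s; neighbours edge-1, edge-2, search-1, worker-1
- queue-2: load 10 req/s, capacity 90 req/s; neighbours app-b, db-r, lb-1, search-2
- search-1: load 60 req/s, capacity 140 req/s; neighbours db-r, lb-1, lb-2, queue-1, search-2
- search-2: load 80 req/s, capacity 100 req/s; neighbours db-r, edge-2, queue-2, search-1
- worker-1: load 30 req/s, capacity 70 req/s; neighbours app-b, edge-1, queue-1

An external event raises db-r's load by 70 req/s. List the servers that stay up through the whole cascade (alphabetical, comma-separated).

app-b, edge-1, edge-2, lb-1, lb-2, queue-1, queue-2, search-1, worker-1

Round 1 — db-r at 160 > 130. db-r crashes.
  db-r sheds 160 req/s to app-b, edge-1, lb-2, queue-2, search-1, search-2: 26 each (4 lost).
    app-b: 30+26 = 56 ≤ 120
    edge-1: 50+26 = 76 ≤ 110
    lb-2: 110+26 = 136 ≤ 160
    queue-2: 10+26 = 36 ≤ 90
    search-1: 60+26 = 86 ≤ 140
    search-2: 80+26 = 106 > 100
Round 2 — search-2 crashes.
  search-2 sheds 106 req/s to edge-2, queue-2, search-1: 35 each (1 lost).
    edge-2: 80+35 = 115 ≤ 130
    queue-2: 36+35 = 71 ≤ 90
    search-1: 86+35 = 121 ≤ 140
No further crashes.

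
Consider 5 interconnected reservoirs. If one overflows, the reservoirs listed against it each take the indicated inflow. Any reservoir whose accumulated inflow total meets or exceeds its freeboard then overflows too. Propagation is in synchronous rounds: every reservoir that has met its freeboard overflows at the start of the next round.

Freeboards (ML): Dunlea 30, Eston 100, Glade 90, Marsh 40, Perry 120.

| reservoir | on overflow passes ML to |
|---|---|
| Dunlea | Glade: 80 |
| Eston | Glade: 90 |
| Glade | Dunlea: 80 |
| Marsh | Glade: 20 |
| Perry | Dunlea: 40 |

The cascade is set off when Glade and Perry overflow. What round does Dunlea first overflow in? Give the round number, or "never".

Round 1 — Glade, Perry overflow (initial).
  Dunlea: +80+40 → 120 ≥ 30
Round 2 — Dunlea overflows.
No further overflows.

2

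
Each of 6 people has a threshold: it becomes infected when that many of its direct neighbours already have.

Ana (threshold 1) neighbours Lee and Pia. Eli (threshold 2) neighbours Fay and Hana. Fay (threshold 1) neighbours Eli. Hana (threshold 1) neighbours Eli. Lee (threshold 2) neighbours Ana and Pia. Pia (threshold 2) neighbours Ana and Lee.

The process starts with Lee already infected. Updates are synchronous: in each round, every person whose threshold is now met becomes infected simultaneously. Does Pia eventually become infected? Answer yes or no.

yes

Round 1 — Lee becomes infected (initial).
Round 2 — checking thresholds:
  Ana: 1 of 2 neighbours ≥ 1, becomes infected.
  Pia: 1 of 2 neighbours < 2, below threshold.
Round 3 — checking thresholds:
  Pia: 2 of 2 neighbours ≥ 2, becomes infected.
Round 4 — no new infections; cascade stops.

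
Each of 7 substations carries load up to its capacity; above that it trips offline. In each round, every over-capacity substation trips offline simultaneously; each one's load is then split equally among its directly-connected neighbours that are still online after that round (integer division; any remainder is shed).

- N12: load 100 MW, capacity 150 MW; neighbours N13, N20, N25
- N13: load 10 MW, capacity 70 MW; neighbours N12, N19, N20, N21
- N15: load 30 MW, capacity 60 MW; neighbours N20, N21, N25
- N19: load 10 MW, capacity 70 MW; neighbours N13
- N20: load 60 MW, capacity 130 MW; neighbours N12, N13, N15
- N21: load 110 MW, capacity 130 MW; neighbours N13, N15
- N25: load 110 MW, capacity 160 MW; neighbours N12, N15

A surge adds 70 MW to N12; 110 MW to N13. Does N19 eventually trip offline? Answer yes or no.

no

Round 1 — N12 at 170 > 150; N13 at 120 > 70. N12, N13 trip offline.
  N12 sheds 170 MW to N20, N25: 85 each.
    N20: 60+85 = 145 > 130
    N25: 110+85 = 195 > 160
  N13 sheds 120 MW to N19, N20, N21: 40 each.
    N19: 10+40 = 50 ≤ 70
    N20: 145+40 = 185 > 130
    N21: 110+40 = 150 > 130
Round 2 — N20, N21, N25 trip offline.
  N20 sheds 185 MW to N15: 185 each.
    N15: 30+185 = 215 > 60
  N21 sheds 150 MW to N15: 150 each.
    N15: 215+150 = 365 > 60
  N25 sheds 195 MW to N15: 195 each.
    N15: 365+195 = 560 > 60
Round 3 — N15 trips offline.
  N15 sheds 560 MW: no online neighbours, lost.
No further trips.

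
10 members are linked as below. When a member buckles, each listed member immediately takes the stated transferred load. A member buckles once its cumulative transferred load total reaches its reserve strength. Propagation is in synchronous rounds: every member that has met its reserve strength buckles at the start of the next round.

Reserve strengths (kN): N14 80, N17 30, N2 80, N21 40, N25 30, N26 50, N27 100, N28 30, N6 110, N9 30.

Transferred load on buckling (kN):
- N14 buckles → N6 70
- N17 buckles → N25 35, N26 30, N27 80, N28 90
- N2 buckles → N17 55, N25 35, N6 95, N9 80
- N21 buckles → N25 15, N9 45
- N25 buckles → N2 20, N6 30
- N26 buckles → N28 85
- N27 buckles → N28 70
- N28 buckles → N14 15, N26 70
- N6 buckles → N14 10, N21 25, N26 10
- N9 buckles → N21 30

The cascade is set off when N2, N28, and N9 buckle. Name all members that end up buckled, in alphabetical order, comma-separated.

N17, N2, N21, N25, N26, N28, N6, N9

Round 1 — N2, N28, N9 buckle (initial).
  N14: +15 → 15 < 80
  N17: +55 → 55 ≥ 30
  N21: +30 → 30 < 40
  N25: +35 → 35 ≥ 30
  N26: +70 → 70 ≥ 50
  N6: +95 → 95 < 110
Round 2 — N17, N25, N26 buckle.
  N27: +80 → 80 < 100
  N6: +30 → 125 ≥ 110
Round 3 — N6 buckles.
  N14: +10 → 25 < 80
  N21: +25 → 55 ≥ 40
Round 4 — N21 buckles.
No further bucklings.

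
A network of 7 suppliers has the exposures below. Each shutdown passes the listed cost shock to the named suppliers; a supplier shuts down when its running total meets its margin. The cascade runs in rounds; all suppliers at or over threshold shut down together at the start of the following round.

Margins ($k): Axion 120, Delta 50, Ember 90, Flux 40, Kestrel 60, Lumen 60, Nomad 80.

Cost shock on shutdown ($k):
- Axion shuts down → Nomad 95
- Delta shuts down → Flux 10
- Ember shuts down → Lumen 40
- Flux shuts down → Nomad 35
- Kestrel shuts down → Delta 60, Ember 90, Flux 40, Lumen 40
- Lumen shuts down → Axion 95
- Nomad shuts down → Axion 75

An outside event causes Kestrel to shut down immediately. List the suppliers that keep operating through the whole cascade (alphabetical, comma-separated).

Round 1 — Kestrel shuts down (initial).
  Delta: +60 → 60 ≥ 50
  Ember: +90 → 90 ≥ 90
  Flux: +40 → 40 ≥ 40
  Lumen: +40 → 40 < 60
Round 2 — Delta, Ember, Flux shut down.
  Lumen: +40 → 80 ≥ 60
  Nomad: +35 → 35 < 80
Round 3 — Lumen shuts down.
  Axion: +95 → 95 < 120
No further shutdowns.

Axion, Nomad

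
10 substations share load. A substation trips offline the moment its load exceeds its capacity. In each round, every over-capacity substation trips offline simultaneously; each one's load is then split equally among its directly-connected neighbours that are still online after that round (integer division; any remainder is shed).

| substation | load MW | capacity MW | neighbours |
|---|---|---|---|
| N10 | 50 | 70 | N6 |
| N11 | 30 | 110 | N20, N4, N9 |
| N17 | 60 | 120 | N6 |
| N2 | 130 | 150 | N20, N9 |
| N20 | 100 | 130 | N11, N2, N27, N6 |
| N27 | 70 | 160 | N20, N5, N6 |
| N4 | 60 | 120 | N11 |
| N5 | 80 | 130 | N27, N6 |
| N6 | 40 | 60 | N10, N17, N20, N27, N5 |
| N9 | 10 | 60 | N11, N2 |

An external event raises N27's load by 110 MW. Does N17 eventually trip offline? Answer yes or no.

no

Round 1 — N27 at 180 > 160. N27 trips offline.
  N27 sheds 180 MW to N20, N5, N6: 60 each.
    N20: 100+60 = 160 > 130
    N5: 80+60 = 140 > 130
    N6: 40+60 = 100 > 60
Round 2 — N20, N5, N6 trip offline.
  N20 sheds 160 MW to N11, N2: 80 each.
    N11: 30+80 = 110 ≤ 110
    N2: 130+80 = 210 > 150
  N5 sheds 140 MW: no online neighbours, lost.
  N6 sheds 100 MW to N10, N17: 50 each.
    N10: 50+50 = 100 > 70
    N17: 60+50 = 110 ≤ 120
Round 3 — N10, N2 trip offline.
  N10 sheds 100 MW: no online neighbours, lost.
  N2 sheds 210 MW to N9: 210 each.
    N9: 10+210 = 220 > 60
Round 4 — N9 trips offline.
  N9 sheds 220 MW to N11: 220 each.
    N11: 110+220 = 330 > 110
Round 5 — N11 trips offline.
  N11 sheds 330 MW to N4: 330 each.
    N4: 60+330 = 390 > 120
Round 6 — N4 trips offline.
  N4 sheds 390 MW: no online neighbours, lost.
No further trips.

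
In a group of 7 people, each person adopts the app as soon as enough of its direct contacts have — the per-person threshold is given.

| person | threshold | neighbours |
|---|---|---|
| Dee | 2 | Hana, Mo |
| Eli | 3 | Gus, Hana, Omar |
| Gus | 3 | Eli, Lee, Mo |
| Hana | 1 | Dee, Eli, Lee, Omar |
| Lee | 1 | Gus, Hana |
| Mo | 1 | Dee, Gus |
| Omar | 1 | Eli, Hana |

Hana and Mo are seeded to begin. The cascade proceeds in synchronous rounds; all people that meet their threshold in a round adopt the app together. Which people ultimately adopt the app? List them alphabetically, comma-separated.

Round 1 — Hana, Mo adopt the app (initial).
Round 2 — checking thresholds:
  Dee: 2 of 2 neighbours ≥ 2, adopts the app.
  Eli: 1 of 3 neighbours < 3, not yet.
  Gus: 1 of 3 neighbours < 3, not yet.
  Lee: 1 of 2 neighbours ≥ 1, adopts the app.
  Omar: 1 of 2 neighbours ≥ 1, adopts the app.
Round 3 — no new adoptions; cascade stops.

Dee, Hana, Lee, Mo, Omar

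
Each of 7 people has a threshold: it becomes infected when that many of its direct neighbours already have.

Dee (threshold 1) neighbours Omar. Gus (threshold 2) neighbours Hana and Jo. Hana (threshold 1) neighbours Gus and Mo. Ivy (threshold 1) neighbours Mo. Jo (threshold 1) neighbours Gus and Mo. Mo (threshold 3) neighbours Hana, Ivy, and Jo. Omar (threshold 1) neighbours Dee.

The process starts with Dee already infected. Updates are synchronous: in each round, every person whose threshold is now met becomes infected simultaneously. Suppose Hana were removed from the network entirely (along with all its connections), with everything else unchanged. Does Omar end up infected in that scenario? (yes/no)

With Hana removed:
Round 1 — Dee becomes infected (initial).
Round 2 — checking thresholds:
  Omar: 1 of 1 neighbours ≥ 1, becomes infected.
Round 3 — no new infections; cascade stops.

yes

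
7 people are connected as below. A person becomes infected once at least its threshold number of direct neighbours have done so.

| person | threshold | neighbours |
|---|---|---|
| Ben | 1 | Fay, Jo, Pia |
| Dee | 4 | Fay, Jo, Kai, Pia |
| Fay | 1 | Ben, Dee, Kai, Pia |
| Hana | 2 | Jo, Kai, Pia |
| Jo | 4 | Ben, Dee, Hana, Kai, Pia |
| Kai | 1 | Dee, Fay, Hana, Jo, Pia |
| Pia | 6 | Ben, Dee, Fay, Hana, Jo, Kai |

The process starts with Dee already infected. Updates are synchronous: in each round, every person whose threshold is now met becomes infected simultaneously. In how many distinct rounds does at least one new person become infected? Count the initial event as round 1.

3

Round 1 — Dee becomes infected (initial).
Round 2 — checking thresholds:
  Fay: 1 of 4 neighbours ≥ 1, becomes infected.
  Jo: 1 of 5 neighbours < 4, below threshold.
  Kai: 1 of 5 neighbours ≥ 1, becomes infected.
  Pia: 1 of 6 neighbours < 6, below threshold.
Round 3 — checking thresholds:
  Ben: 1 of 3 neighbours ≥ 1, becomes infected.
  Hana: 1 of 3 neighbours < 2, below threshold.
  Jo: 2 of 5 neighbours < 4, below threshold.
  Pia: 3 of 6 neighbours < 6, below threshold.
Round 4 — no new infections; cascade stops.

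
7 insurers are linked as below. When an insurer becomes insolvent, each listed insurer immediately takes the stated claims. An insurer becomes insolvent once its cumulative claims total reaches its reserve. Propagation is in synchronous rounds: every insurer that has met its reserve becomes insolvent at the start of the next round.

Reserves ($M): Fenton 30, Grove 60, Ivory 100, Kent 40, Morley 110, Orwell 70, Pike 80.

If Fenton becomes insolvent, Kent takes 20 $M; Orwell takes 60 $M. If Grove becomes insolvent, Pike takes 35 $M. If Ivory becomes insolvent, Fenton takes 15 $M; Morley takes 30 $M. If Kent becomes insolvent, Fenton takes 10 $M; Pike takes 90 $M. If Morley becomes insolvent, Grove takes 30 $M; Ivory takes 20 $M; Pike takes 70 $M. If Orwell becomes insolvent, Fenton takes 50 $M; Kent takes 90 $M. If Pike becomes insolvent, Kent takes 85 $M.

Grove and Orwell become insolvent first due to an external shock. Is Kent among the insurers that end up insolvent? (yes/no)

Round 1 — Grove, Orwell become insolvent (initial).
  Fenton: +50 → 50 ≥ 30
  Kent: +90 → 90 ≥ 40
  Pike: +35 → 35 < 80
Round 2 — Fenton, Kent become insolvent.
  Pike: +90 → 125 ≥ 80
Round 3 — Pike becomes insolvent.
No further insolvencies.

yes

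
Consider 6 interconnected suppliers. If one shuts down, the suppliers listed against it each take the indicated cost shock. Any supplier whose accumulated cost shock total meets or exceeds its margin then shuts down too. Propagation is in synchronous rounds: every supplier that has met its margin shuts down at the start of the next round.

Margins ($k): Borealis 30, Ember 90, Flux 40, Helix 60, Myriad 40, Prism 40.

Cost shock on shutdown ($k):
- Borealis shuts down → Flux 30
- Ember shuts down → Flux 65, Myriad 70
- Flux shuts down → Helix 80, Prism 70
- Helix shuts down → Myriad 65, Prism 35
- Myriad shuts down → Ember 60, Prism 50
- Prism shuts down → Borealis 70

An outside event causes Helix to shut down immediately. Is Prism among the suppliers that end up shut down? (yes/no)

Round 1 — Helix shuts down (initial).
  Myriad: +65 → 65 ≥ 40
  Prism: +35 → 35 < 40
Round 2 — Myriad shuts down.
  Ember: +60 → 60 < 90
  Prism: +50 → 85 ≥ 40
Round 3 — Prism shuts down.
  Borealis: +70 → 70 ≥ 30
Round 4 — Borealis shuts down.
  Flux: +30 → 30 < 40
No further shutdowns.

yes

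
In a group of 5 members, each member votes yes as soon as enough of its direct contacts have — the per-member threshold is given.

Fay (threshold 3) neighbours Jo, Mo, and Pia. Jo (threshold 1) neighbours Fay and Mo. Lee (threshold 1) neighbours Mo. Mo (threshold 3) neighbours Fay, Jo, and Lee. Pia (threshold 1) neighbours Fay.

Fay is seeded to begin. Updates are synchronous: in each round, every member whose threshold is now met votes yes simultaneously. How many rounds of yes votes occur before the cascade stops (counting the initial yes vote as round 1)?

Round 1 — Fay votes yes (initial).
Round 2 — checking thresholds:
  Jo: 1 of 2 neighbours ≥ 1, votes yes.
  Mo: 1 of 3 neighbours < 3, not yet.
  Pia: 1 of 1 neighbours ≥ 1, votes yes.
Round 3 — no new yes votes; cascade stops.

2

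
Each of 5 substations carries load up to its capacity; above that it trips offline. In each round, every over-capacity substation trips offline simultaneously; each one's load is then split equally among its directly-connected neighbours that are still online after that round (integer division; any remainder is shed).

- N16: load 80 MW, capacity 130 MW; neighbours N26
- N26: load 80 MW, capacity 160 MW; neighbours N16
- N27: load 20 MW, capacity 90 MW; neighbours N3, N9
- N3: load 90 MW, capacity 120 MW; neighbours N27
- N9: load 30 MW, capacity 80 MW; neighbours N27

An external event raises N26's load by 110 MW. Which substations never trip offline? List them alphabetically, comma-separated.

N27, N3, N9

Round 1 — N26 at 190 > 160. N26 trips offline.
  N26 sheds 190 MW to N16: 190 each.
    N16: 80+190 = 270 > 130
Round 2 — N16 trips offline.
  N16 sheds 270 MW: no online neighbours, lost.
No further trips.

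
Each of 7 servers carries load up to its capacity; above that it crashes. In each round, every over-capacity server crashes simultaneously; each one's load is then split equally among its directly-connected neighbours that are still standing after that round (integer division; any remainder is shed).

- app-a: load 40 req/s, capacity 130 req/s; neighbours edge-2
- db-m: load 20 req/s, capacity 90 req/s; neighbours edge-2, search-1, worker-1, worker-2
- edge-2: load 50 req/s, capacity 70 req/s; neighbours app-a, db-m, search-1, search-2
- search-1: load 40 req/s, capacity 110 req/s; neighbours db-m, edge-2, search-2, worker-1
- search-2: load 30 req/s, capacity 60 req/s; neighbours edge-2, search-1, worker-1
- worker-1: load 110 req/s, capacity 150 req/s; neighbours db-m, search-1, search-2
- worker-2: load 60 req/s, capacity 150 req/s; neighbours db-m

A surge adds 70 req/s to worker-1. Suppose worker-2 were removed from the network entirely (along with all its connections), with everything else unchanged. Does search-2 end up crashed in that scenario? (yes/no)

With worker-2 removed:
Round 1 — worker-1 at 180 > 150. worker-1 crashes.
  worker-1 sheds 180 req/s to db-m, search-1, search-2: 60 each.
    db-m: 20+60 = 80 ≤ 90
    search-1: 40+60 = 100 ≤ 110
    search-2: 30+60 = 90 > 60
Round 2 — search-2 crashes.
  search-2 sheds 90 req/s to edge-2, search-1: 45 each.
    edge-2: 50+45 = 95 > 70
    search-1: 100+45 = 145 > 110
Round 3 — edge-2, search-1 crash.
  edge-2 sheds 95 req/s to app-a, db-m: 47 each (1 lost).
    app-a: 40+47 = 87 ≤ 130
    db-m: 80+47 = 127 > 90
  search-1 sheds 145 req/s to db-m: 145 each.
    db-m: 127+145 = 272 > 90
Round 4 — db-m crashes.
  db-m sheds 272 req/s: no online neighbours, lost.
No further crashes.

yes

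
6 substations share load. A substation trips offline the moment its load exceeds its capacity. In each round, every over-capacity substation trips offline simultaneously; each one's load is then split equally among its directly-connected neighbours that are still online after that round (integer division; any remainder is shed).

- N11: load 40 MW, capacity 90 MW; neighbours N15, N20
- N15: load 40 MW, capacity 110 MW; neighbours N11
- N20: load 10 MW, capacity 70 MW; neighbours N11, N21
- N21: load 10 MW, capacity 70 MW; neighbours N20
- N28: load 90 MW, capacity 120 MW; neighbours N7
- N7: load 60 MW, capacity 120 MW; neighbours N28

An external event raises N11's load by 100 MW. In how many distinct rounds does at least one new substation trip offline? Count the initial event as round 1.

3

Round 1 — N11 at 140 > 90. N11 trips offline.
  N11 sheds 140 MW to N15, N20: 70 each.
    N15: 40+70 = 110 ≤ 110
    N20: 10+70 = 80 > 70
Round 2 — N20 trips offline.
  N20 sheds 80 MW to N21: 80 each.
    N21: 10+80 = 90 > 70
Round 3 — N21 trips offline.
  N21 sheds 90 MW: no online neighbours, lost.
No further trips.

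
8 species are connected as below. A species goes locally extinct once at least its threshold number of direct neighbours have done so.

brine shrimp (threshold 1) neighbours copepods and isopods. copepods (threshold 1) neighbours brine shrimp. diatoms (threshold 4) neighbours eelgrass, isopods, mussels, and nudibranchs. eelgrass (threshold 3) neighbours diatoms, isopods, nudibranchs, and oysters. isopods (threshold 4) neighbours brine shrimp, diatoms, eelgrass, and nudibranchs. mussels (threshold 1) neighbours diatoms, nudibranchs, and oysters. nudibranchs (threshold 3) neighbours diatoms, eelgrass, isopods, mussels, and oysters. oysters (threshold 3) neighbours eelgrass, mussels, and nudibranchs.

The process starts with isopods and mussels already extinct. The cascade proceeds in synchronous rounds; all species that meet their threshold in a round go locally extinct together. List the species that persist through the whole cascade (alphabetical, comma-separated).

diatoms, eelgrass, nudibranchs, oysters

Round 1 — isopods, mussels go locally extinct (initial).
Round 2 — checking thresholds:
  brine shrimp: 1 of 2 neighbours ≥ 1, goes locally extinct.
  diatoms: 2 of 4 neighbours < 4, not yet.
  eelgrass: 1 of 4 neighbours < 3, not yet.
  nudibranchs: 2 of 5 neighbours < 3, not yet.
  oysters: 1 of 3 neighbours < 3, not yet.
Round 3 — checking thresholds:
  copepods: 1 of 1 neighbours ≥ 1, goes locally extinct.
  diatoms: 2 of 4 neighbours < 4, not yet.
  eelgrass: 1 of 4 neighbours < 3, not yet.
  nudibranchs: 2 of 5 neighbours < 3, not yet.
  oysters: 1 of 3 neighbours < 3, not yet.
Round 4 — no new extinctions; cascade stops.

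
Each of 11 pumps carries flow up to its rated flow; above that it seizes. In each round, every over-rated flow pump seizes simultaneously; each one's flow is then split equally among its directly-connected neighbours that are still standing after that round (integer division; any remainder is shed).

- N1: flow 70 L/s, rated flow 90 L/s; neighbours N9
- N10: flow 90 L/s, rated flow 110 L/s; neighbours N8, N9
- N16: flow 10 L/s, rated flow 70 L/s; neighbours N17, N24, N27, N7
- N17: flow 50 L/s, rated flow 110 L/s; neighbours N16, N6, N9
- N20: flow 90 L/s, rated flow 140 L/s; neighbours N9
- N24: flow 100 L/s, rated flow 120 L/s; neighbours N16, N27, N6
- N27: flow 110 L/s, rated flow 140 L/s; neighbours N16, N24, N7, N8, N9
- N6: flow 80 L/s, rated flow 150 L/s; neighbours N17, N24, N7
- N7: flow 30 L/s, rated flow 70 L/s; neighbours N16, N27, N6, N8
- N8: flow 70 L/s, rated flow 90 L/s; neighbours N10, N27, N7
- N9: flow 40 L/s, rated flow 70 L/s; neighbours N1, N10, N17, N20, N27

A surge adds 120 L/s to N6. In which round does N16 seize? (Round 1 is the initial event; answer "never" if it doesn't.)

3

Round 1 — N6 at 200 > 150. N6 seizes.
  N6 sheds 200 L/s to N17, N24, N7: 66 each (2 lost).
    N17: 50+66 = 116 > 110
    N24: 100+66 = 166 > 120
    N7: 30+66 = 96 > 70
Round 2 — N17, N24, N7 seize.
  N17 sheds 116 L/s to N16, N9: 58 each.
    N16: 10+58 = 68 ≤ 70
    N9: 40+58 = 98 > 70
  N24 sheds 166 L/s to N16, N27: 83 each.
    N16: 68+83 = 151 > 70
    N27: 110+83 = 193 > 140
  N7 sheds 96 L/s to N16, N27, N8: 32 each.
    N16: 151+32 = 183 > 70
    N27: 193+32 = 225 > 140
    N8: 70+32 = 102 > 90
Round 3 — N16, N27, N8, N9 seize.
  N16 sheds 183 L/s: no online neighbours, lost.
  N27 sheds 225 L/s: no online neighbours, lost.
  N8 sheds 102 L/s to N10: 102 each.
    N10: 90+102 = 192 > 110
  N9 sheds 98 L/s to N1, N10, N20: 32 each (2 lost).
    N1: 70+32 = 102 > 90
    N10: 192+32 = 224 > 110
    N20: 90+32 = 122 ≤ 140
Round 4 — N1, N10 seize.
  N1 sheds 102 L/s: no online neighbours, lost.
  N10 sheds 224 L/s: no online neighbours, lost.
No further seizures.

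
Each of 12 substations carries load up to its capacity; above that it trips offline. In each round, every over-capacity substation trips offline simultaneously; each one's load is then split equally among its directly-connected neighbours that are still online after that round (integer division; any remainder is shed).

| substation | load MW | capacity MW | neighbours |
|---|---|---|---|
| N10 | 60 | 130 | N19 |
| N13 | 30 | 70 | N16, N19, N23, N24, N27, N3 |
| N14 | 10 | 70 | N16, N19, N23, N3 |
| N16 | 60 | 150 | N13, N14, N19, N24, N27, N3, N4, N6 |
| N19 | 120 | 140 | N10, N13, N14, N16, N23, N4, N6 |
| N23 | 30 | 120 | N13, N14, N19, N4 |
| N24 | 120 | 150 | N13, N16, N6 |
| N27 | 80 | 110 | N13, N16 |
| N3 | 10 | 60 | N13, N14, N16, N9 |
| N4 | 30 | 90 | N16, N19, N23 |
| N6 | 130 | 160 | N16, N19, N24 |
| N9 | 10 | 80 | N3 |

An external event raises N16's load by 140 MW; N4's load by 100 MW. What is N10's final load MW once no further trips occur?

102

Round 1 — N16 at 200 > 150; N4 at 130 > 90. N16, N4 trip offline.
  N16 sheds 200 MW to N13, N14, N19, N24, N27, N3, N6: 28 each (4 lost).
    N13: 30+28 = 58 ≤ 70
    N14: 10+28 = 38 ≤ 70
    N19: 120+28 = 148 > 140
    N24: 120+28 = 148 ≤ 150
    N27: 80+28 = 108 ≤ 110
    N3: 10+28 = 38 ≤ 60
    N6: 130+28 = 158 ≤ 160
  N4 sheds 130 MW to N19, N23: 65 each.
    N19: 148+65 = 213 > 140
    N23: 30+65 = 95 ≤ 120
Round 2 — N19 trips offline.
  N19 sheds 213 MW to N10, N13, N14, N23, N6: 42 each (3 lost).
    N10: 60+42 = 102 ≤ 130
    N13: 58+42 = 100 > 70
    N14: 38+42 = 80 > 70
    N23: 95+42 = 137 > 120
    N6: 158+42 = 200 > 160
Round 3 — N13, N14, N23, N6 trip offline.
  N13 sheds 100 MW to N24, N27, N3: 33 each (1 lost).
    N24: 148+33 = 181 > 150
    N27: 108+33 = 141 > 110
    N3: 38+33 = 71 > 60
  N14 sheds 80 MW to N3: 80 each.
    N3: 71+80 = 151 > 60
  N23 sheds 137 MW: no online neighbours, lost.
  N6 sheds 200 MW to N24: 200 each.
    N24: 181+200 = 381 > 150
Round 4 — N24, N27, N3 trip offline.
  N24 sheds 381 MW: no online neighbours, lost.
  N27 sheds 141 MW: no online neighbours, lost.
  N3 sheds 151 MW to N9: 151 each.
    N9: 10+151 = 161 > 80
Round 5 — N9 trips offline.
  N9 sheds 161 MW: no online neighbours, lost.
No further trips.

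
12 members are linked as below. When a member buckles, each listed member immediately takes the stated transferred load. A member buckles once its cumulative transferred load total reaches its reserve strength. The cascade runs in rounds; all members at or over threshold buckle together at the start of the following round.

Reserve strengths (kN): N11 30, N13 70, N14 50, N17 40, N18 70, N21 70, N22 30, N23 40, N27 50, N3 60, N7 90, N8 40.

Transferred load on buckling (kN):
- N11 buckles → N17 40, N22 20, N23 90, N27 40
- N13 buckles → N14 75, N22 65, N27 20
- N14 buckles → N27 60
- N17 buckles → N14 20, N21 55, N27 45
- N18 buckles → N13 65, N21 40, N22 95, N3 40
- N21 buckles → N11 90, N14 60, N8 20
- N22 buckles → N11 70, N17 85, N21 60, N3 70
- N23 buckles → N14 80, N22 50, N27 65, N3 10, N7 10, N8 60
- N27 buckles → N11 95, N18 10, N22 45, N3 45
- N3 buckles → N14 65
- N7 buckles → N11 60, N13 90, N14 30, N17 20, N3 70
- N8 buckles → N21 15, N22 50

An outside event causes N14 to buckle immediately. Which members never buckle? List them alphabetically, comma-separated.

Round 1 — N14 buckles (initial).
  N27: +60 → 60 ≥ 50
Round 2 — N27 buckles.
  N11: +95 → 95 ≥ 30
  N18: +10 → 10 < 70
  N22: +45 → 45 ≥ 30
  N3: +45 → 45 < 60
Round 3 — N11, N22 buckle.
  N17: +40+85 → 125 ≥ 40
  N21: +60 → 60 < 70
  N23: +90 → 90 ≥ 40
  N3: +70 → 115 ≥ 60
Round 4 — N17, N23, N3 buckle.
  N21: +55 → 115 ≥ 70
  N7: +10 → 10 < 90
  N8: +60 → 60 ≥ 40
Round 5 — N21, N8 buckle.
No further bucklings.

N13, N18, N7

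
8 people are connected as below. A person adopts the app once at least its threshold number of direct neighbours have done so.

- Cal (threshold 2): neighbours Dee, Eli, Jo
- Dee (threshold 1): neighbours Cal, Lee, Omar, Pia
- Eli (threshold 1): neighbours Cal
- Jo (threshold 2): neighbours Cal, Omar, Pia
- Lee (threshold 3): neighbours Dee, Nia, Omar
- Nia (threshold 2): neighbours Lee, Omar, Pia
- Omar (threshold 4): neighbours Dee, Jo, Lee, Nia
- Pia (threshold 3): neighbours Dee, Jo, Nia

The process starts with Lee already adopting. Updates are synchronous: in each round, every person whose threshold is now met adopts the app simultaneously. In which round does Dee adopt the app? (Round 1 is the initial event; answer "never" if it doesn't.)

2

Round 1 — Lee adopts the app (initial).
Round 2 — checking thresholds:
  Dee: 1 of 4 neighbours ≥ 1, adopts the app.
  Nia: 1 of 3 neighbours < 2, not yet.
  Omar: 1 of 4 neighbours < 4, not yet.
Round 3 — no new adoptions; cascade stops.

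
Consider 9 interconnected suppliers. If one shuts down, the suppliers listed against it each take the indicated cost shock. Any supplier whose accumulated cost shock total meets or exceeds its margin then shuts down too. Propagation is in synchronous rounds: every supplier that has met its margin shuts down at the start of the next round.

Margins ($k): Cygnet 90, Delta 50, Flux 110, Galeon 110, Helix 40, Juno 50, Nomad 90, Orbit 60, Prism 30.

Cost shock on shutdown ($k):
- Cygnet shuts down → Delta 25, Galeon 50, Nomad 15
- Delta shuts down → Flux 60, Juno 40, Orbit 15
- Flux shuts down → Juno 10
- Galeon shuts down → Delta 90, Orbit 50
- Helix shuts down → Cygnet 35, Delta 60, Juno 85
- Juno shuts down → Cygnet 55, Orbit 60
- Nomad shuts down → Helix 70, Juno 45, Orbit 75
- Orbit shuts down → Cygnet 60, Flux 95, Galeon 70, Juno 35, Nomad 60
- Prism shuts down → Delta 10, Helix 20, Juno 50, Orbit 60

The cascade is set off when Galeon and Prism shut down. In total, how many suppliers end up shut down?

7

Round 1 — Galeon, Prism shut down (initial).
  Delta: +90+10 → 100 ≥ 50
  Helix: +20 → 20 < 40
  Juno: +50 → 50 ≥ 50
  Orbit: +50+60 → 110 ≥ 60
Round 2 — Delta, Juno, Orbit shut down.
  Cygnet: +55+60 → 115 ≥ 90
  Flux: +60+95 → 155 ≥ 110
  Nomad: +60 → 60 < 90
Round 3 — Cygnet, Flux shut down.
  Nomad: +15 → 75 < 90
No further shutdowns.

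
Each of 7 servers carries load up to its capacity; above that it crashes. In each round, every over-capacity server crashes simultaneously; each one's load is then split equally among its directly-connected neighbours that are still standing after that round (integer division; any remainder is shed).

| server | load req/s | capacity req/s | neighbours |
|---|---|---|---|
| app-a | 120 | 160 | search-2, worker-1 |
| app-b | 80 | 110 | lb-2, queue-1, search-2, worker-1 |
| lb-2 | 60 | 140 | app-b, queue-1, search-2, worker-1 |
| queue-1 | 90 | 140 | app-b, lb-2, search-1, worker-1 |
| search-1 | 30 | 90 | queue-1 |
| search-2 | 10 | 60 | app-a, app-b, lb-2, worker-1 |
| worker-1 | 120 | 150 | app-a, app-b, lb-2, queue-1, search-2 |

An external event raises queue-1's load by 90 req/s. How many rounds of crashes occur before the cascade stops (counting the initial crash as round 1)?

Round 1 — queue-1 at 180 > 140. queue-1 crashes.
  queue-1 sheds 180 req/s to app-b, lb-2, search-1, worker-1: 45 each.
    app-b: 80+45 = 125 > 110
    lb-2: 60+45 = 105 ≤ 140
    search-1: 30+45 = 75 ≤ 90
    worker-1: 120+45 = 165 > 150
Round 2 — app-b, worker-1 crash.
  app-b sheds 125 req/s to lb-2, search-2: 62 each (1 lost).
    lb-2: 105+62 = 167 > 140
    search-2: 10+62 = 72 > 60
  worker-1 sheds 165 req/s to app-a, lb-2, search-2: 55 each.
    app-a: 120+55 = 175 > 160
    lb-2: 167+55 = 222 > 140
    search-2: 72+55 = 127 > 60
Round 3 — app-a, lb-2, search-2 crash.
  app-a sheds 175 req/s: no online neighbours, lost.
  lb-2 sheds 222 req/s: no online neighbours, lost.
  search-2 sheds 127 req/s: no online neighbours, lost.
No further crashes.

3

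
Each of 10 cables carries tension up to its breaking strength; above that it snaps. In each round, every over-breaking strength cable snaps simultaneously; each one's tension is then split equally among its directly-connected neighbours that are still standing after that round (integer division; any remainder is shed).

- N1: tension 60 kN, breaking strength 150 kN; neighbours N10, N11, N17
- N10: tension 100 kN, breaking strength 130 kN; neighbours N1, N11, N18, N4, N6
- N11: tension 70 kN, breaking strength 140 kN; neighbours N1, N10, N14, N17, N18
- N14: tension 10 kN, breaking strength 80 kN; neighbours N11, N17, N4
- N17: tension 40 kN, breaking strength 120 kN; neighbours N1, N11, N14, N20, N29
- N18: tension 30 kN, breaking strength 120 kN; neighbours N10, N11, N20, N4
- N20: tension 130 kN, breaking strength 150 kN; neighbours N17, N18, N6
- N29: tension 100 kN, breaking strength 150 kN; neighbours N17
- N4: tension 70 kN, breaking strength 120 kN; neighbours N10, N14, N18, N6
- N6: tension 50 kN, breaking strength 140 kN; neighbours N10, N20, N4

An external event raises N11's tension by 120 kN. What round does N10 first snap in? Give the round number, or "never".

Round 1 — N11 at 190 > 140. N11 snaps.
  N11 sheds 190 kN to N1, N10, N14, N17, N18: 38 each.
    N1: 60+38 = 98 ≤ 150
    N10: 100+38 = 138 > 130
    N14: 10+38 = 48 ≤ 80
    N17: 40+38 = 78 ≤ 120
    N18: 30+38 = 68 ≤ 120
Round 2 — N10 snaps.
  N10 sheds 138 kN to N1, N18, N4, N6: 34 each (2 lost).
    N1: 98+34 = 132 ≤ 150
    N18: 68+34 = 102 ≤ 120
    N4: 70+34 = 104 ≤ 120
    N6: 50+34 = 84 ≤ 140
No further breaks.

2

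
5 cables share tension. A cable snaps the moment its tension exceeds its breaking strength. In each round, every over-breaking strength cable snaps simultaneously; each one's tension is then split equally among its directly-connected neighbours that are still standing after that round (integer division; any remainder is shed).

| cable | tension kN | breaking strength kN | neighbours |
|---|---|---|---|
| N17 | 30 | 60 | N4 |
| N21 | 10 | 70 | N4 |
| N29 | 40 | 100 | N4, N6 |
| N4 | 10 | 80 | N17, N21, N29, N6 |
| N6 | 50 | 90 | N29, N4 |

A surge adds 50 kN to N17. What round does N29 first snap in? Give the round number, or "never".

Round 1 — N17 at 80 > 60. N17 snaps.
  N17 sheds 80 kN to N4: 80 each.
    N4: 10+80 = 90 > 80
Round 2 — N4 snaps.
  N4 sheds 90 kN to N21, N29, N6: 30 each.
    N21: 10+30 = 40 ≤ 70
    N29: 40+30 = 70 ≤ 100
    N6: 50+30 = 80 ≤ 90
No further breaks.

never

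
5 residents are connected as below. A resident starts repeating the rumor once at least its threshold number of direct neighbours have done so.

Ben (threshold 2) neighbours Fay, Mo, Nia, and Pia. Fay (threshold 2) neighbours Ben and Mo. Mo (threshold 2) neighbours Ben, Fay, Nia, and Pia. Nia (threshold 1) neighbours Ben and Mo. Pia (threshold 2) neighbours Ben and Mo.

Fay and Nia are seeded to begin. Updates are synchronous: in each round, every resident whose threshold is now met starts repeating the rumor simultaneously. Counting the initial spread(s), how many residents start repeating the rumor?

Round 1 — Fay, Nia start repeating the rumor (initial).
Round 2 — checking thresholds:
  Ben: 2 of 4 neighbours ≥ 2, starts repeating the rumor.
  Mo: 2 of 4 neighbours ≥ 2, starts repeating the rumor.
Round 3 — checking thresholds:
  Pia: 2 of 2 neighbours ≥ 2, starts repeating the rumor.
Round 4 — no new spreads; cascade stops.

5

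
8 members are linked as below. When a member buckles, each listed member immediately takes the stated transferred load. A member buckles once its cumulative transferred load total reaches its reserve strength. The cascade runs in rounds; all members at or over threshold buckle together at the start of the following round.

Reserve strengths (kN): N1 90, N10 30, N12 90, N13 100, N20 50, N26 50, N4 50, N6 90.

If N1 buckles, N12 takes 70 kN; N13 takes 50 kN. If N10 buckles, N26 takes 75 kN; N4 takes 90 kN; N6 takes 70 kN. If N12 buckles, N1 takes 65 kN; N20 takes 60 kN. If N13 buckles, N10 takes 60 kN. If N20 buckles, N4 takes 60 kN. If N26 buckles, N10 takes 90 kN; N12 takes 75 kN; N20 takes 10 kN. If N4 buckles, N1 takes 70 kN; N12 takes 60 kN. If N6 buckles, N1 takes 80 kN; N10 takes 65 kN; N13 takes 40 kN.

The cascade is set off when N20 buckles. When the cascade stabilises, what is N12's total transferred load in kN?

Round 1 — N20 buckles (initial).
  N4: +60 → 60 ≥ 50
Round 2 — N4 buckles.
  N1: +70 → 70 < 90
  N12: +60 → 60 < 90
No further bucklings.

60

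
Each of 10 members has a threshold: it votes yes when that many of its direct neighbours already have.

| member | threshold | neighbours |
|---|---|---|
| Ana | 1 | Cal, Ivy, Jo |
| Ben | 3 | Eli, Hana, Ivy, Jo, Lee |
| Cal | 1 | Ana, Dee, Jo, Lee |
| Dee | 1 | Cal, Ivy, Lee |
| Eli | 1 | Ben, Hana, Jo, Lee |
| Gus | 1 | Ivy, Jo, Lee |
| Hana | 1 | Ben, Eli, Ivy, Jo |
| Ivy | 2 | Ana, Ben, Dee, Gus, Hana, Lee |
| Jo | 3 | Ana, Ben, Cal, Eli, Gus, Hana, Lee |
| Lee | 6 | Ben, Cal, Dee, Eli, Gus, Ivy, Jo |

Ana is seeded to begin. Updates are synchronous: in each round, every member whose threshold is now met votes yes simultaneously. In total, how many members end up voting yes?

Round 1 — Ana votes yes (initial).
Round 2 — checking thresholds:
  Cal: 1 of 4 neighbours ≥ 1, votes yes.
  Ivy: 1 of 6 neighbours < 2, holds.
  Jo: 1 of 7 neighbours < 3, holds.
Round 3 — checking thresholds:
  Dee: 1 of 3 neighbours ≥ 1, votes yes.
  Ivy: 1 of 6 neighbours < 2, holds.
  Jo: 2 of 7 neighbours < 3, holds.
  Lee: 1 of 7 neighbours < 6, holds.
Round 4 — checking thresholds:
  Ivy: 2 of 6 neighbours ≥ 2, votes yes.
  Jo: 2 of 7 neighbours < 3, holds.
  Lee: 2 of 7 neighbours < 6, holds.
Round 5 — checking thresholds:
  Ben: 1 of 5 neighbours < 3, holds.
  Gus: 1 of 3 neighbours ≥ 1, votes yes.
  Hana: 1 of 4 neighbours ≥ 1, votes yes.
  Jo: 2 of 7 neighbours < 3, holds.
  Lee: 3 of 7 neighbours < 6, holds.
Round 6 — checking thresholds:
  Ben: 2 of 5 neighbours < 3, holds.
  Eli: 1 of 4 neighbours ≥ 1, votes yes.
  Jo: 4 of 7 neighbours ≥ 3, votes yes.
  Lee: 4 of 7 neighbours < 6, holds.
Round 7 — checking thresholds:
  Ben: 4 of 5 neighbours ≥ 3, votes yes.
  Lee: 6 of 7 neighbours ≥ 6, votes yes.
Round 8 — no new yes votes; cascade stops.

10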